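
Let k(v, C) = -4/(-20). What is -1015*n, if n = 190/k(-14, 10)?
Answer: -964250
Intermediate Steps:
k(v, C) = ⅕ (k(v, C) = -4*(-1/20) = ⅕)
n = 950 (n = 190/(⅕) = 190*5 = 950)
-1015*n = -1015*950 = -964250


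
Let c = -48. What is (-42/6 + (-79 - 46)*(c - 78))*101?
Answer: 1590043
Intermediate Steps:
(-42/6 + (-79 - 46)*(c - 78))*101 = (-42/6 + (-79 - 46)*(-48 - 78))*101 = (-42*1/6 - 125*(-126))*101 = (-7 + 15750)*101 = 15743*101 = 1590043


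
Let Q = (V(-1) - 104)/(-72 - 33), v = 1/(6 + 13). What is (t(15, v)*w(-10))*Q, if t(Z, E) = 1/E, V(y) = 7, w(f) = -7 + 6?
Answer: -1843/105 ≈ -17.552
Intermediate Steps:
w(f) = -1
v = 1/19 ≈ 0.052632
Q = 97/105 (Q = (7 - 104)/(-72 - 33) = -97/(-105) = -97*(-1/105) = 97/105 ≈ 0.92381)
(t(15, v)*w(-10))*Q = (-1/(1/19))*(97/105) = (19*(-1))*(97/105) = -19*97/105 = -1843/105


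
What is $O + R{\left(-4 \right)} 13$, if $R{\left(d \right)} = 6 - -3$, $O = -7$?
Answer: $110$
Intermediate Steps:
$R{\left(d \right)} = 9$ ($R{\left(d \right)} = 6 + 3 = 9$)
$O + R{\left(-4 \right)} 13 = -7 + 9 \cdot 13 = -7 + 117 = 110$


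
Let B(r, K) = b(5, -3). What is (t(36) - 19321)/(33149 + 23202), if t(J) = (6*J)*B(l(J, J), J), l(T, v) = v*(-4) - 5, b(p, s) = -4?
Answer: -20185/56351 ≈ -0.35820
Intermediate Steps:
l(T, v) = -5 - 4*v (l(T, v) = -4*v - 5 = -5 - 4*v)
B(r, K) = -4
t(J) = -24*J (t(J) = (6*J)*(-4) = -24*J)
(t(36) - 19321)/(33149 + 23202) = (-24*36 - 19321)/(33149 + 23202) = (-864 - 19321)/56351 = -20185*1/56351 = -20185/56351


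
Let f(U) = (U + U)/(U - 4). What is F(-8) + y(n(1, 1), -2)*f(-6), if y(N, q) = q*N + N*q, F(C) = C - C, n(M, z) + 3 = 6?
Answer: -72/5 ≈ -14.400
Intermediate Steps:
n(M, z) = 3 (n(M, z) = -3 + 6 = 3)
F(C) = 0
y(N, q) = 2*N*q (y(N, q) = N*q + N*q = 2*N*q)
f(U) = 2*U/(-4 + U) (f(U) = (2*U)/(-4 + U) = 2*U/(-4 + U))
F(-8) + y(n(1, 1), -2)*f(-6) = 0 + (2*3*(-2))*(2*(-6)/(-4 - 6)) = 0 - 24*(-6)/(-10) = 0 - 24*(-6)*(-1)/10 = 0 - 12*6/5 = 0 - 72/5 = -72/5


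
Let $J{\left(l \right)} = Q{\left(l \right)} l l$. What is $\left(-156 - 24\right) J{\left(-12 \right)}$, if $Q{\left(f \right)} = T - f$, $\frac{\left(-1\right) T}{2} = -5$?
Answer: $-570240$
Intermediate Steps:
$T = 10$ ($T = \left(-2\right) \left(-5\right) = 10$)
$Q{\left(f \right)} = 10 - f$
$J{\left(l \right)} = l^{2} \left(10 - l\right)$ ($J{\left(l \right)} = \left(10 - l\right) l l = l \left(10 - l\right) l = l^{2} \left(10 - l\right)$)
$\left(-156 - 24\right) J{\left(-12 \right)} = \left(-156 - 24\right) \left(-12\right)^{2} \left(10 - -12\right) = - 180 \cdot 144 \left(10 + 12\right) = - 180 \cdot 144 \cdot 22 = \left(-180\right) 3168 = -570240$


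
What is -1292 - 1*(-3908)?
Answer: 2616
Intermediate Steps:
-1292 - 1*(-3908) = -1292 + 3908 = 2616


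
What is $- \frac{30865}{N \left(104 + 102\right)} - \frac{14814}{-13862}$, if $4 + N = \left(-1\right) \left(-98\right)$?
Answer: $- \frac{70496167}{134211884} \approx -0.52526$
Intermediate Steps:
$N = 94$ ($N = -4 - -98 = -4 + 98 = 94$)
$- \frac{30865}{N \left(104 + 102\right)} - \frac{14814}{-13862} = - \frac{30865}{94 \left(104 + 102\right)} - \frac{14814}{-13862} = - \frac{30865}{94 \cdot 206} - - \frac{7407}{6931} = - \frac{30865}{19364} + \frac{7407}{6931} = - \frac{70496167}{134211884}$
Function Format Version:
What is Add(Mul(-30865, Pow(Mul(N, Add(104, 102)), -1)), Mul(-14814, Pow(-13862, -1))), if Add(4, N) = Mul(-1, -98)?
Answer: Rational(-70496167, 134211884) ≈ -0.52526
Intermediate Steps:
N = 94 (N = Add(-4, Mul(-1, -98)) = Add(-4, 98) = 94)
Add(Mul(-30865, Pow(Mul(N, Add(104, 102)), -1)), Mul(-14814, Pow(-13862, -1))) = Add(Mul(-30865, Pow(Mul(94, Add(104, 102)), -1)), Mul(-14814, Pow(-13862, -1))) = Add(Mul(-30865, Pow(Mul(94, 206), -1)), Mul(-14814, Rational(-1, 13862))) = Add(Mul(-30865, Pow(19364, -1)), Rational(7407, 6931)) = Add(Mul(-30865, Rational(1, 19364)), Rational(7407, 6931)) = Add(Rational(-30865, 19364), Rational(7407, 6931)) = Rational(-70496167, 134211884)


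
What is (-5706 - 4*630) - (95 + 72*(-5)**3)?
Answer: 679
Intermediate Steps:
(-5706 - 4*630) - (95 + 72*(-5)**3) = (-5706 - 2520) - (95 + 72*(-125)) = -8226 - (95 - 9000) = -8226 - 1*(-8905) = -8226 + 8905 = 679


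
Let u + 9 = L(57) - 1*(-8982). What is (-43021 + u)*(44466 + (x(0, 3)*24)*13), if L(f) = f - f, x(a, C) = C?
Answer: -1545847296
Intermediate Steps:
L(f) = 0
u = 8973 (u = -9 + (0 - 1*(-8982)) = -9 + (0 + 8982) = -9 + 8982 = 8973)
(-43021 + u)*(44466 + (x(0, 3)*24)*13) = (-43021 + 8973)*(44466 + (3*24)*13) = -34048*(44466 + 72*13) = -34048*(44466 + 936) = -34048*45402 = -1545847296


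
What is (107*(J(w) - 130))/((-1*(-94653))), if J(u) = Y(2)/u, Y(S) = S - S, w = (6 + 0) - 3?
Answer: -1070/7281 ≈ -0.14696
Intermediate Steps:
w = 3 (w = 6 - 3 = 3)
Y(S) = 0
J(u) = 0 (J(u) = 0/u = 0)
(107*(J(w) - 130))/((-1*(-94653))) = (107*(0 - 130))/((-1*(-94653))) = (107*(-130))/94653 = -13910*1/94653 = -1070/7281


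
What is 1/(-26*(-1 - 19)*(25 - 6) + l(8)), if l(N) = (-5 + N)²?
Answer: 1/9889 ≈ 0.00010112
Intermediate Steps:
1/(-26*(-1 - 19)*(25 - 6) + l(8)) = 1/(-26*(-1 - 19)*(25 - 6) + (-5 + 8)²) = 1/(-(-520)*19 + 3²) = 1/(-26*(-380) + 9) = 1/(9880 + 9) = 1/9889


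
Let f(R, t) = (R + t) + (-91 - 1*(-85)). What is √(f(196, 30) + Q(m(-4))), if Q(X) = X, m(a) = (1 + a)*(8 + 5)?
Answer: √181 ≈ 13.454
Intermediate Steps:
m(a) = 13 + 13*a (m(a) = (1 + a)*13 = 13 + 13*a)
f(R, t) = -6 + R + t (f(R, t) = (R + t) + (-91 + 85) = (R + t) - 6 = -6 + R + t)
√(f(196, 30) + Q(m(-4))) = √((-6 + 196 + 30) + (13 + 13*(-4))) = √(220 + (13 - 52)) = √(220 - 39) = √181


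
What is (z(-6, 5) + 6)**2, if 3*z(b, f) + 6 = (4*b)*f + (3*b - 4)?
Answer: 16900/9 ≈ 1877.8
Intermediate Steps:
z(b, f) = -10/3 + b + 4*b*f/3 (z(b, f) = -2 + ((4*b)*f + (3*b - 4))/3 = -2 + (4*b*f + (-4 + 3*b))/3 = -2 + (-4 + 3*b + 4*b*f)/3 = -2 + (-4/3 + b + 4*b*f/3) = -10/3 + b + 4*b*f/3)
(z(-6, 5) + 6)**2 = ((-10/3 - 6 + (4/3)*(-6)*5) + 6)**2 = ((-10/3 - 6 - 40) + 6)**2 = (-148/3 + 6)**2 = (-130/3)**2 = 16900/9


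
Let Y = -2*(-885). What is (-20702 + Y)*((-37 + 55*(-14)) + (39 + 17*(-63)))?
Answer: 34815948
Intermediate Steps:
Y = 1770
(-20702 + Y)*((-37 + 55*(-14)) + (39 + 17*(-63))) = (-20702 + 1770)*((-37 + 55*(-14)) + (39 + 17*(-63))) = -18932*((-37 - 770) + (39 - 1071)) = -18932*(-807 - 1032) = -18932*(-1839) = 34815948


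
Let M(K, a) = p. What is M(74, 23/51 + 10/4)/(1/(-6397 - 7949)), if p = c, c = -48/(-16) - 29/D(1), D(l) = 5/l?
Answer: 200844/5 ≈ 40169.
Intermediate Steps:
c = -14/5 (c = -48/(-16) - 29/(5/1) = -48*(-1/16) - 29/(5*1) = 3 - 29/5 = -14/5 ≈ -2.8000)
p = -14/5 ≈ -2.8000
M(K, a) = -14/5
M(74, 23/51 + 10/4)/(1/(-6397 - 7949)) = -14/(5*(1/(-6397 - 7949))) = -14/(5*(1/(-14346))) = -14/(5*(-1/14346)) = -14/5*(-14346) = 200844/5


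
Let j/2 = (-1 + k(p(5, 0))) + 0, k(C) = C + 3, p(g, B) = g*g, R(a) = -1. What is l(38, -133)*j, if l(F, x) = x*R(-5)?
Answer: 7182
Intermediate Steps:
p(g, B) = g**2
k(C) = 3 + C
l(F, x) = -x (l(F, x) = x*(-1) = -x)
j = 54 (j = 2*((-1 + (3 + 5**2)) + 0) = 2*((-1 + (3 + 25)) + 0) = 2*((-1 + 28) + 0) = 2*(27 + 0) = 2*27 = 54)
l(38, -133)*j = -1*(-133)*54 = 133*54 = 7182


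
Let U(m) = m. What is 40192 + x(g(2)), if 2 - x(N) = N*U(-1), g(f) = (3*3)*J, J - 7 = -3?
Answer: 40230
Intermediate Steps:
J = 4 (J = 7 - 3 = 4)
g(f) = 36 (g(f) = (3*3)*4 = 9*4 = 36)
x(N) = 2 + N (x(N) = 2 - N*(-1) = 2 - (-1)*N = 2 + N)
40192 + x(g(2)) = 40192 + (2 + 36) = 40192 + 38 = 40230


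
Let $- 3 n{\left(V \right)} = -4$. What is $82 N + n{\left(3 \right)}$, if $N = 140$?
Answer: $\frac{34444}{3} \approx 11481.0$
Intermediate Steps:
$n{\left(V \right)} = \frac{4}{3}$ ($n{\left(V \right)} = \left(- \frac{1}{3}\right) \left(-4\right) = \frac{4}{3}$)
$82 N + n{\left(3 \right)} = 82 \cdot 140 + \frac{4}{3} = 11480 + \frac{4}{3} = \frac{34444}{3}$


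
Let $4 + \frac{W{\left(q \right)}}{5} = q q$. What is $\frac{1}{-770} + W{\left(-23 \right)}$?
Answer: $\frac{2021249}{770} \approx 2625.0$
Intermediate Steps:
$W{\left(q \right)} = -20 + 5 q^{2}$ ($W{\left(q \right)} = -20 + 5 q q = -20 + 5 q^{2}$)
$\frac{1}{-770} + W{\left(-23 \right)} = \frac{1}{-770} - \left(20 - 5 \left(-23\right)^{2}\right) = - \frac{1}{770} + \left(-20 + 5 \cdot 529\right) = - \frac{1}{770} + \left(-20 + 2645\right) = - \frac{1}{770} + 2625 = \frac{2021249}{770}$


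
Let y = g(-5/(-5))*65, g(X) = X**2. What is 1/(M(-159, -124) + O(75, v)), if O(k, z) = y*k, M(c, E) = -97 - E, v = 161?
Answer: 1/4902 ≈ 0.00020400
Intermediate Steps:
y = 65 (y = (-5/(-5))**2*65 = (-5*(-1/5))**2*65 = 1**2*65 = 1*65 = 65)
O(k, z) = 65*k
1/(M(-159, -124) + O(75, v)) = 1/((-97 - 1*(-124)) + 65*75) = 1/((-97 + 124) + 4875) = 1/(27 + 4875) = 1/4902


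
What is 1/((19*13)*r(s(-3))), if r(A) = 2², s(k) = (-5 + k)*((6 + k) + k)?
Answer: 1/988 ≈ 0.0010121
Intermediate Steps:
s(k) = (-5 + k)*(6 + 2*k)
r(A) = 4
1/((19*13)*r(s(-3))) = 1/((19*13)*4) = 1/(247*4) = 1/988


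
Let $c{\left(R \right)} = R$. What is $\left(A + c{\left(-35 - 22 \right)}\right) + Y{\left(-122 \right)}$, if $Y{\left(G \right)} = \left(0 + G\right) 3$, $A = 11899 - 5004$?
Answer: $6472$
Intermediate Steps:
$A = 6895$
$Y{\left(G \right)} = 3 G$ ($Y{\left(G \right)} = G 3 = 3 G$)
$\left(A + c{\left(-35 - 22 \right)}\right) + Y{\left(-122 \right)} = \left(6895 - 57\right) + 3 \left(-122\right) = \left(6895 - 57\right) - 366 = 6838 - 366 = 6472$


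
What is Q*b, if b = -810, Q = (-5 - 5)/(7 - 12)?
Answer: -1620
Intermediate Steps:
Q = 2 (Q = -10/(-5) = -10*(-1/5) = 2)
Q*b = 2*(-810) = -1620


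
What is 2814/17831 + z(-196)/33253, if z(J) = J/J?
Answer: 8508343/53903113 ≈ 0.15785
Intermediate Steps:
z(J) = 1
2814/17831 + z(-196)/33253 = 2814/17831 + 1/33253 = 8508343/53903113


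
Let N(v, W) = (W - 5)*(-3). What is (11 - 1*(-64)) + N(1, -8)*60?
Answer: 2415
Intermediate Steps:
N(v, W) = 15 - 3*W (N(v, W) = (-5 + W)*(-3) = 15 - 3*W)
(11 - 1*(-64)) + N(1, -8)*60 = (11 - 1*(-64)) + (15 - 3*(-8))*60 = (11 + 64) + (15 + 24)*60 = 75 + 39*60 = 75 + 2340 = 2415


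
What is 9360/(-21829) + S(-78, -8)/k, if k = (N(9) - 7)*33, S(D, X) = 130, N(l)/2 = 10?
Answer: -90590/720357 ≈ -0.12576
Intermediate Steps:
N(l) = 20 (N(l) = 2*10 = 20)
k = 429 (k = (20 - 7)*33 = 13*33 = 429)
9360/(-21829) + S(-78, -8)/k = 9360/(-21829) + 130/429 = 9360*(-1/21829) + 130*(1/429) = -9360/21829 + 10/33 = -90590/720357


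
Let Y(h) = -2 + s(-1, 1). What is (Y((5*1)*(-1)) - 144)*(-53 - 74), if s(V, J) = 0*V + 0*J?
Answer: 18542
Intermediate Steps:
s(V, J) = 0 (s(V, J) = 0 + 0 = 0)
Y(h) = -2 (Y(h) = -2 + 0 = -2)
(Y((5*1)*(-1)) - 144)*(-53 - 74) = (-2 - 144)*(-53 - 74) = -146*(-127) = 18542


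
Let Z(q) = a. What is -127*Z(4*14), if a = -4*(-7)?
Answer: -3556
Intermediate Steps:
a = 28
Z(q) = 28
-127*Z(4*14) = -127*28 = -3556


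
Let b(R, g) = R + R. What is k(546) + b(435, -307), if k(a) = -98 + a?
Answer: 1318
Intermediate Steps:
b(R, g) = 2*R
k(546) + b(435, -307) = (-98 + 546) + 2*435 = 448 + 870 = 1318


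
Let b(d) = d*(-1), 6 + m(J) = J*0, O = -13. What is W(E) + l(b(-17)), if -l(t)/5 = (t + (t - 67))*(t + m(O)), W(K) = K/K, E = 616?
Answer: 1816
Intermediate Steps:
m(J) = -6 (m(J) = -6 + J*0 = -6 + 0 = -6)
b(d) = -d
W(K) = 1
l(t) = -5*(-67 + 2*t)*(-6 + t) (l(t) = -5*(t + (t - 67))*(t - 6) = -5*(t + (-67 + t))*(-6 + t) = -5*(-67 + 2*t)*(-6 + t))
W(E) + l(b(-17)) = 1 + (-2010 - 10*(-1*(-17))² + 395*(-1*(-17))) = 1 + (-2010 - 10*17² + 395*17) = 1 + (-2010 - 10*289 + 6715) = 1 + (-2010 - 2890 + 6715) = 1 + 1815 = 1816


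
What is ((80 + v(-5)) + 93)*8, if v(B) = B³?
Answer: 384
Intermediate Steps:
((80 + v(-5)) + 93)*8 = ((80 + (-5)³) + 93)*8 = ((80 - 125) + 93)*8 = (-45 + 93)*8 = 48*8 = 384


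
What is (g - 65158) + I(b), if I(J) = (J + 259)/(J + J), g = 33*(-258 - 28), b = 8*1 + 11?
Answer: -1417185/19 ≈ -74589.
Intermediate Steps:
b = 19 (b = 8 + 11 = 19)
g = -9438 (g = 33*(-286) = -9438)
I(J) = (259 + J)/(2*J) (I(J) = (259 + J)/((2*J)) = (259 + J)*(1/(2*J)) = (259 + J)/(2*J))
(g - 65158) + I(b) = (-9438 - 65158) + (½)*(259 + 19)/19 = -74596 + (½)*(1/19)*278 = -74596 + 139/19 = -1417185/19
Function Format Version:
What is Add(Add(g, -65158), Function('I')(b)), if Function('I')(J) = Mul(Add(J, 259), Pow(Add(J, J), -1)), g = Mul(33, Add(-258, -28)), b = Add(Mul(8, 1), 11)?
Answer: Rational(-1417185, 19) ≈ -74589.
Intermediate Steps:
b = 19 (b = Add(8, 11) = 19)
g = -9438 (g = Mul(33, -286) = -9438)
Function('I')(J) = Mul(Rational(1, 2), Pow(J, -1), Add(259, J)) (Function('I')(J) = Mul(Add(259, J), Pow(Mul(2, J), -1)) = Mul(Add(259, J), Mul(Rational(1, 2), Pow(J, -1))) = Mul(Rational(1, 2), Pow(J, -1), Add(259, J)))
Add(Add(g, -65158), Function('I')(b)) = Add(Add(-9438, -65158), Mul(Rational(1, 2), Pow(19, -1), Add(259, 19))) = Add(-74596, Mul(Rational(1, 2), Rational(1, 19), 278)) = Add(-74596, Rational(139, 19)) = Rational(-1417185, 19)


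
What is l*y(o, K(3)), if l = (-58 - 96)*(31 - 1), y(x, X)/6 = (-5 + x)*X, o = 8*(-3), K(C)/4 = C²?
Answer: 28939680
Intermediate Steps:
K(C) = 4*C²
o = -24
y(x, X) = 6*X*(-5 + x) (y(x, X) = 6*((-5 + x)*X) = 6*(X*(-5 + x)) = 6*X*(-5 + x))
l = -4620 (l = -154*30 = -4620)
l*y(o, K(3)) = -27720*4*3²*(-5 - 24) = -27720*4*9*(-29) = -27720*36*(-29) = -4620*(-6264) = 28939680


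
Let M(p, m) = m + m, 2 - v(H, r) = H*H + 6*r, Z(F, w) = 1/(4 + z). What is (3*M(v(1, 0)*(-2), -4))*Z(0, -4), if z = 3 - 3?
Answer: -6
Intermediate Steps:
z = 0
Z(F, w) = 1/4 (Z(F, w) = 1/(4 + 0) = 1/4)
v(H, r) = 2 - H**2 - 6*r (v(H, r) = 2 - (H*H + 6*r) = 2 - (H**2 + 6*r) = 2 + (-H**2 - 6*r) = 2 - H**2 - 6*r)
M(p, m) = 2*m
(3*M(v(1, 0)*(-2), -4))*Z(0, -4) = (3*(2*(-4)))*(1/4) = (3*(-8))*(1/4) = -24*1/4 = -6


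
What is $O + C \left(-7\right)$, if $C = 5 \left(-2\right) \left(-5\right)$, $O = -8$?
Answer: $-358$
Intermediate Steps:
$C = 50$ ($C = \left(-10\right) \left(-5\right) = 50$)
$O + C \left(-7\right) = -8 + 50 \left(-7\right) = -8 - 350 = -358$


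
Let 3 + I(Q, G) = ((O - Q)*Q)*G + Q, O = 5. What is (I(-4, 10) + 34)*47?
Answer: -15651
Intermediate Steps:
I(Q, G) = -3 + Q + G*Q*(5 - Q) (I(Q, G) = -3 + (((5 - Q)*Q)*G + Q) = -3 + ((Q*(5 - Q))*G + Q) = -3 + (G*Q*(5 - Q) + Q) = -3 + (Q + G*Q*(5 - Q)) = -3 + Q + G*Q*(5 - Q))
(I(-4, 10) + 34)*47 = ((-3 - 4 - 1*10*(-4)² + 5*10*(-4)) + 34)*47 = ((-3 - 4 - 1*10*16 - 200) + 34)*47 = ((-3 - 4 - 160 - 200) + 34)*47 = (-367 + 34)*47 = -333*47 = -15651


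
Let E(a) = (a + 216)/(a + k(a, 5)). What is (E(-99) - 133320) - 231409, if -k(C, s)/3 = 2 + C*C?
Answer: -3587474483/9836 ≈ -3.6473e+5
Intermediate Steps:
k(C, s) = -6 - 3*C² (k(C, s) = -3*(2 + C*C) = -3*(2 + C²) = -6 - 3*C²)
E(a) = (216 + a)/(-6 + a - 3*a²) (E(a) = (a + 216)/(a + (-6 - 3*a²)) = (216 + a)/(-6 + a - 3*a²))
(E(-99) - 133320) - 231409 = ((-216 - 1*(-99))/(6 - 1*(-99) + 3*(-99)²) - 133320) - 231409 = ((-216 + 99)/(6 + 99 + 3*9801) - 133320) - 231409 = (-117/(6 + 99 + 29403) - 133320) - 231409 = (-117/29508 - 133320) - 231409 = ((1/29508)*(-117) - 133320) - 231409 = (-39/9836 - 133320) - 231409 = -1311335559/9836 - 231409 = -3587474483/9836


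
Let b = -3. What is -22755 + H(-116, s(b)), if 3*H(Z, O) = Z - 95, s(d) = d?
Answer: -68476/3 ≈ -22825.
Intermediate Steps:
H(Z, O) = -95/3 + Z/3 (H(Z, O) = (Z - 95)/3 = (-95 + Z)/3 = -95/3 + Z/3)
-22755 + H(-116, s(b)) = -22755 + (-95/3 + (1/3)*(-116)) = -22755 + (-95/3 - 116/3) = -22755 - 211/3 = -68476/3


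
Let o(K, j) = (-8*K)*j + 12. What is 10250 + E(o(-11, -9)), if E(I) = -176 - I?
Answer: 10854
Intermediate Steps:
o(K, j) = 12 - 8*K*j (o(K, j) = -8*K*j + 12 = 12 - 8*K*j)
10250 + E(o(-11, -9)) = 10250 + (-176 - (12 - 8*(-11)*(-9))) = 10250 + (-176 - (12 - 792)) = 10250 + (-176 - 1*(-780)) = 10250 + (-176 + 780) = 10250 + 604 = 10854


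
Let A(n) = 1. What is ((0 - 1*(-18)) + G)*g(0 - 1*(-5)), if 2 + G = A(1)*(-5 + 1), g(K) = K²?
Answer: 300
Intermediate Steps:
G = -6 (G = -2 + 1*(-5 + 1) = -2 + 1*(-4) = -2 - 4 = -6)
((0 - 1*(-18)) + G)*g(0 - 1*(-5)) = ((0 - 1*(-18)) - 6)*(0 - 1*(-5))² = ((0 + 18) - 6)*(0 + 5)² = (18 - 6)*5² = 12*25 = 300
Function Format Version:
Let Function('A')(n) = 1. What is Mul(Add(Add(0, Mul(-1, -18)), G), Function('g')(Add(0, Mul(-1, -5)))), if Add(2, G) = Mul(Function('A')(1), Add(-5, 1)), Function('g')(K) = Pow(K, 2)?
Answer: 300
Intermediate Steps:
G = -6 (G = Add(-2, Mul(1, Add(-5, 1))) = Add(-2, Mul(1, -4)) = Add(-2, -4) = -6)
Mul(Add(Add(0, Mul(-1, -18)), G), Function('g')(Add(0, Mul(-1, -5)))) = Mul(Add(Add(0, Mul(-1, -18)), -6), Pow(Add(0, Mul(-1, -5)), 2)) = Mul(Add(Add(0, 18), -6), Pow(Add(0, 5), 2)) = Mul(Add(18, -6), Pow(5, 2)) = Mul(12, 25) = 300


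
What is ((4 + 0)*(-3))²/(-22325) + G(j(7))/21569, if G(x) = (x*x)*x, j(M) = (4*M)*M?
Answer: 168093785264/481527925 ≈ 349.08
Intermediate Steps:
j(M) = 4*M²
G(x) = x³ (G(x) = x²*x = x³)
((4 + 0)*(-3))²/(-22325) + G(j(7))/21569 = ((4 + 0)*(-3))²/(-22325) + (4*7²)³/21569 = (4*(-3))²*(-1/22325) + (4*49)³*(1/21569) = (-12)²*(-1/22325) + 196³*(1/21569) = 144*(-1/22325) + 7529536*(1/21569) = -144/22325 + 7529536/21569 = 168093785264/481527925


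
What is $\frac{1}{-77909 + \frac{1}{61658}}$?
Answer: $- \frac{61658}{4803713121} \approx -1.2835 \cdot 10^{-5}$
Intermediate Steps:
$\frac{1}{-77909 + \frac{1}{61658}} = \frac{1}{- \frac{4803713121}{61658}} = - \frac{61658}{4803713121}$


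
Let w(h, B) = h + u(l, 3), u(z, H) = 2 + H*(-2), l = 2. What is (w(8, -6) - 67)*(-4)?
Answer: 252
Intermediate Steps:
u(z, H) = 2 - 2*H
w(h, B) = -4 + h (w(h, B) = h + (2 - 2*3) = h + (2 - 6) = h - 4 = -4 + h)
(w(8, -6) - 67)*(-4) = ((-4 + 8) - 67)*(-4) = (4 - 67)*(-4) = -63*(-4) = 252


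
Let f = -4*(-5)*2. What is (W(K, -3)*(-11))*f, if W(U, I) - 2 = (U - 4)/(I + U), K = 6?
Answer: -3520/3 ≈ -1173.3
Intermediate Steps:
f = 40 (f = 20*2 = 40)
W(U, I) = 2 + (-4 + U)/(I + U) (W(U, I) = 2 + (U - 4)/(I + U) = 2 + (-4 + U)/(I + U))
(W(K, -3)*(-11))*f = (((-4 + 2*(-3) + 3*6)/(-3 + 6))*(-11))*40 = (((-4 - 6 + 18)/3)*(-11))*40 = (((⅓)*8)*(-11))*40 = ((8/3)*(-11))*40 = -88/3*40 = -3520/3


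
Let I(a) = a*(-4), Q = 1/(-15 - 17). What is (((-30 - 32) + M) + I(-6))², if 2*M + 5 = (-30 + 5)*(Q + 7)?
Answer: 66699889/4096 ≈ 16284.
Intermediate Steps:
Q = -1/32 (Q = 1/(-32) = -1/32 ≈ -0.031250)
I(a) = -4*a
M = -5735/64 (M = -5/2 + ((-30 + 5)*(-1/32 + 7))/2 = -5/2 + (-25*223/32)/2 = -5/2 + (½)*(-5575/32) = -5/2 - 5575/64 = -5735/64 ≈ -89.609)
(((-30 - 32) + M) + I(-6))² = (((-30 - 32) - 5735/64) - 4*(-6))² = ((-62 - 5735/64) + 24)² = (-9703/64 + 24)² = (-8167/64)² = 66699889/4096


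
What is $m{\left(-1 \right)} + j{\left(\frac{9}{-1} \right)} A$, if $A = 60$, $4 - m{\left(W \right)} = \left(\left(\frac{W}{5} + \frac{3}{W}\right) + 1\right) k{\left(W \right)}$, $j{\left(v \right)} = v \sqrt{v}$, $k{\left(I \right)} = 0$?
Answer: $4 - 1620 i \approx 4.0 - 1620.0 i$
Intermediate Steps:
$j{\left(v \right)} = v^{\frac{3}{2}}$
$m{\left(W \right)} = 4$ ($m{\left(W \right)} = 4 - \left(\left(\frac{W}{5} + \frac{3}{W}\right) + 1\right) 0 = 4 - \left(\left(\frac{3}{W} + \frac{W}{5}\right) + 1\right) 0 = 4 - \left(1 + \frac{3}{W} + \frac{W}{5}\right) 0 = 4 - 0 = 4 + 0 = 4$)
$m{\left(-1 \right)} + j{\left(\frac{9}{-1} \right)} A = 4 + \left(\frac{9}{-1}\right)^{\frac{3}{2}} \cdot 60 = 4 + \left(9 \left(-1\right)\right)^{\frac{3}{2}} \cdot 60 = 4 + \left(-9\right)^{\frac{3}{2}} \cdot 60 = 4 + - 27 i 60 = 4 - 1620 i$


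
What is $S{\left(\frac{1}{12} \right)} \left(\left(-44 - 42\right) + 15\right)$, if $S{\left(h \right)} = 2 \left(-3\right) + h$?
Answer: $\frac{5041}{12} \approx 420.08$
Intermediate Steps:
$S{\left(h \right)} = -6 + h$
$S{\left(\frac{1}{12} \right)} \left(\left(-44 - 42\right) + 15\right) = \left(-6 + \frac{1}{12}\right) \left(\left(-44 - 42\right) + 15\right) = \left(-6 + \frac{1}{12}\right) \left(-86 + 15\right) = \left(- \frac{71}{12}\right) \left(-71\right) = \frac{5041}{12}$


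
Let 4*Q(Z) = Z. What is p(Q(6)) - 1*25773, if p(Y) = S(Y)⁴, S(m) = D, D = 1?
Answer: -25772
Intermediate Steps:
S(m) = 1
Q(Z) = Z/4
p(Y) = 1 (p(Y) = 1⁴ = 1)
p(Q(6)) - 1*25773 = 1 - 1*25773 = 1 - 25773 = -25772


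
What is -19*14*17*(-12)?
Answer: 54264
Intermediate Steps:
-19*14*17*(-12) = -4522*(-12) = -19*(-2856) = 54264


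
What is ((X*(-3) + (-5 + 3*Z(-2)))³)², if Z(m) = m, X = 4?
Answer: 148035889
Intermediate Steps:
((X*(-3) + (-5 + 3*Z(-2)))³)² = ((4*(-3) + (-5 + 3*(-2)))³)² = ((-12 + (-5 - 6))³)² = ((-12 - 11)³)² = ((-23)³)² = (-12167)² = 148035889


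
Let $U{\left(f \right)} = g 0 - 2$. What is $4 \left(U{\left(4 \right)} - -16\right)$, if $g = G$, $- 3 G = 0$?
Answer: $56$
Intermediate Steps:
$G = 0$ ($G = \left(- \frac{1}{3}\right) 0 = 0$)
$g = 0$
$U{\left(f \right)} = -2$ ($U{\left(f \right)} = 0 \cdot 0 - 2 = 0 - 2 = -2$)
$4 \left(U{\left(4 \right)} - -16\right) = 4 \left(-2 - -16\right) = 4 \left(-2 + 16\right) = 4 \cdot 14 = 56$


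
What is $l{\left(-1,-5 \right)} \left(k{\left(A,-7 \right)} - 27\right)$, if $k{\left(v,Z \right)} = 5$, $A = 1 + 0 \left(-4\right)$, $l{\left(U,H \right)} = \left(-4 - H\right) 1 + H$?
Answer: $88$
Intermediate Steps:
$l{\left(U,H \right)} = -4$ ($l{\left(U,H \right)} = \left(-4 - H\right) + H = -4$)
$A = 1$ ($A = 1 + 0 = 1$)
$l{\left(-1,-5 \right)} \left(k{\left(A,-7 \right)} - 27\right) = - 4 \left(5 - 27\right) = \left(-4\right) \left(-22\right) = 88$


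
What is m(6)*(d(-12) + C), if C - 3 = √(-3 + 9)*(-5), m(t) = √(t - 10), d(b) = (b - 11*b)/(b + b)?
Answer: I*(-4 - 10*√6) ≈ -28.495*I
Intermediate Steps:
d(b) = -5 (d(b) = (-10*b)/((2*b)) = (-10*b)*(1/(2*b)) = -5)
m(t) = √(-10 + t)
C = 3 - 5*√6 (C = 3 + √(-3 + 9)*(-5) = 3 + √6*(-5) = 3 - 5*√6 ≈ -9.2475)
m(6)*(d(-12) + C) = √(-10 + 6)*(-5 + (3 - 5*√6)) = √(-4)*(-2 - 5*√6) = (2*I)*(-2 - 5*√6) = 2*I*(-2 - 5*√6)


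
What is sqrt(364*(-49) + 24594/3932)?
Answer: I*sqrt(68914746514)/1966 ≈ 133.53*I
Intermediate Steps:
sqrt(364*(-49) + 24594/3932) = sqrt(-17836 + 24594*(1/3932)) = sqrt(-17836 + 12297/1966) = sqrt(-35053279/1966) = I*sqrt(68914746514)/1966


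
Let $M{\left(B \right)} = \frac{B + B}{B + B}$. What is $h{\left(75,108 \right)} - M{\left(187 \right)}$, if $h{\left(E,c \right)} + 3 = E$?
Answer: $71$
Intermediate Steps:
$h{\left(E,c \right)} = -3 + E$
$M{\left(B \right)} = 1$ ($M{\left(B \right)} = \frac{2 B}{2 B} = 2 B \frac{1}{2 B} = 1$)
$h{\left(75,108 \right)} - M{\left(187 \right)} = \left(-3 + 75\right) - 1 = 72 - 1 = 71$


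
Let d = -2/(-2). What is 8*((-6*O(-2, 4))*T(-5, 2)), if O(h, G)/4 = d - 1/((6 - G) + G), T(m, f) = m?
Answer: 800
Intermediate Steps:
d = 1 (d = -2*(-½) = 1)
O(h, G) = 10/3 (O(h, G) = 4*(1 - 1/((6 - G) + G)) = 4*(1 - 1/6) = 4*(1 - 1*⅙) = 4*(1 - ⅙) = 4*(⅚) = 10/3)
8*((-6*O(-2, 4))*T(-5, 2)) = 8*(-6*10/3*(-5)) = 8*(-20*(-5)) = 8*100 = 800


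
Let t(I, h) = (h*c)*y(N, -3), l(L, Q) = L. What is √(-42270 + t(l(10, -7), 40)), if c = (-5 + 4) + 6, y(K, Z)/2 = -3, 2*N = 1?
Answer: 3*I*√4830 ≈ 208.49*I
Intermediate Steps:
N = ½ (N = (½)*1 = ½ ≈ 0.50000)
y(K, Z) = -6 (y(K, Z) = 2*(-3) = -6)
c = 5 (c = -1 + 6 = 5)
t(I, h) = -30*h (t(I, h) = (h*5)*(-6) = (5*h)*(-6) = -30*h)
√(-42270 + t(l(10, -7), 40)) = √(-42270 - 30*40) = √(-42270 - 1200) = √(-43470) = 3*I*√4830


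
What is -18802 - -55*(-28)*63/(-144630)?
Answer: -30213736/1607 ≈ -18801.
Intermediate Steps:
-18802 - -55*(-28)*63/(-144630) = -18802 - 1540*63*(-1)/144630 = -18802 - 97020*(-1)/144630 = -18802 - 1*(-1078/1607) = -18802 + 1078/1607 = -30213736/1607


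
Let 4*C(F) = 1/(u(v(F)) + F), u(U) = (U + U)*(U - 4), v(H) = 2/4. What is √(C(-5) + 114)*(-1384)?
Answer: -3460*√5270/17 ≈ -14775.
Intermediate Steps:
v(H) = ½ (v(H) = 2*(¼) = ½)
u(U) = 2*U*(-4 + U) (u(U) = (2*U)*(-4 + U) = 2*U*(-4 + U))
C(F) = 1/(4*(-7/2 + F)) (C(F) = 1/(4*(2*(½)*(-4 + ½) + F)) = 1/(4*(2*(½)*(-7/2) + F)) = 1/(4*(-7/2 + F)))
√(C(-5) + 114)*(-1384) = √(1/(2*(-7 + 2*(-5))) + 114)*(-1384) = √(1/(2*(-7 - 10)) + 114)*(-1384) = √((½)/(-17) + 114)*(-1384) = √((½)*(-1/17) + 114)*(-1384) = √(-1/34 + 114)*(-1384) = √(3875/34)*(-1384) = (5*√5270/34)*(-1384) = -3460*√5270/17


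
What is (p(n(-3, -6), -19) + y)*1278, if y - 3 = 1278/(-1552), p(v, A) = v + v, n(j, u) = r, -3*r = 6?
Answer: -904185/388 ≈ -2330.4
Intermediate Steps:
r = -2 (r = -⅓*6 = -2)
n(j, u) = -2
p(v, A) = 2*v
y = 1689/776 (y = 3 + 1278/(-1552) = 3 + 1278*(-1/1552) = 3 - 639/776 = 1689/776 ≈ 2.1765)
(p(n(-3, -6), -19) + y)*1278 = (2*(-2) + 1689/776)*1278 = (-4 + 1689/776)*1278 = -1415/776*1278 = -904185/388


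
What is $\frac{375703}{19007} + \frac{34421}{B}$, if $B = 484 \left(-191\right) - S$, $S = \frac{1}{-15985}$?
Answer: $\frac{544724811861522}{28086973462373} \approx 19.394$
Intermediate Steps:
$S = - \frac{1}{15985} \approx -6.2559 \cdot 10^{-5}$
$B = - \frac{1477717339}{15985}$ ($B = 484 \left(-191\right) - - \frac{1}{15985} = -92444 + \frac{1}{15985} = - \frac{1477717339}{15985} \approx -92444.0$)
$\frac{375703}{19007} + \frac{34421}{B} = \frac{375703}{19007} + \frac{34421}{- \frac{1477717339}{15985}} = 375703 \cdot \frac{1}{19007} + 34421 \left(- \frac{15985}{1477717339}\right) = \frac{375703}{19007} - \frac{550219685}{1477717339} = \frac{544724811861522}{28086973462373}$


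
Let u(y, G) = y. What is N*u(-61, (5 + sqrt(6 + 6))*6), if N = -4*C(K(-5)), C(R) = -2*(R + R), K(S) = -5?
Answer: 4880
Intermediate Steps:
C(R) = -4*R
N = -80 (N = -(-16)*(-5) = -4*20 = -80)
N*u(-61, (5 + sqrt(6 + 6))*6) = -80*(-61) = 4880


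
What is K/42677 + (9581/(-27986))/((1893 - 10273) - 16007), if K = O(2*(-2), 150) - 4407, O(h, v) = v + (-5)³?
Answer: -271843851817/2647892843274 ≈ -0.10266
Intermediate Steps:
O(h, v) = -125 + v (O(h, v) = v - 125 = -125 + v)
K = -4382 (K = (-125 + 150) - 4407 = 25 - 4407 = -4382)
K/42677 + (9581/(-27986))/((1893 - 10273) - 16007) = -4382/42677 + (9581/(-27986))/((1893 - 10273) - 16007) = -4382*1/42677 + (9581*(-1/27986))/(-8380 - 16007) = -4382/42677 - 9581/27986/(-24387) = -4382/42677 - 9581/27986*(-1/24387) = -4382/42677 + 871/62044962 = -271843851817/2647892843274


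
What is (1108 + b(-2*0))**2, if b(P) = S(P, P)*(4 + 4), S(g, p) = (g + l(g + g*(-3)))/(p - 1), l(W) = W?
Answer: 1227664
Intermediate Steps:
S(g, p) = -g/(-1 + p) (S(g, p) = (g + (g + g*(-3)))/(p - 1) = (g + (g - 3*g))/(-1 + p) = (g - 2*g)/(-1 + p) = (-g)/(-1 + p) = -g/(-1 + p))
b(P) = -8*P/(-1 + P) (b(P) = (-P/(-1 + P))*(4 + 4) = -P/(-1 + P)*8 = -8*P/(-1 + P))
(1108 + b(-2*0))**2 = (1108 - 8*(-2*0)/(-1 - 2*0))**2 = (1108 - 8*0/(-1 + 0))**2 = (1108 - 8*0/(-1))**2 = (1108 - 8*0*(-1))**2 = (1108 + 0)**2 = 1108**2 = 1227664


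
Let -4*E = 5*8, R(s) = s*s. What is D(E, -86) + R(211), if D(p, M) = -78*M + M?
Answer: 51143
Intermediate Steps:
R(s) = s²
E = -10 (E = -5*8/4 = -¼*40 = -10)
D(p, M) = -77*M
D(E, -86) + R(211) = -77*(-86) + 211² = 6622 + 44521 = 51143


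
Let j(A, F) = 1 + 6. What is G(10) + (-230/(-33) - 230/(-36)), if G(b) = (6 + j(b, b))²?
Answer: 36107/198 ≈ 182.36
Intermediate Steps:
j(A, F) = 7
G(b) = 169 (G(b) = (6 + 7)² = 13² = 169)
G(10) + (-230/(-33) - 230/(-36)) = 169 + (-230/(-33) - 230/(-36)) = 169 + (-230*(-1/33) - 230*(-1/36)) = 169 + (230/33 + 115/18) = 169 + 2645/198 = 36107/198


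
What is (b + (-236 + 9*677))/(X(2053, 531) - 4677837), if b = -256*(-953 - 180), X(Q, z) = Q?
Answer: -295905/4675784 ≈ -0.063285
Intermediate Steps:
b = 290048 (b = -256*(-1133) = 290048)
(b + (-236 + 9*677))/(X(2053, 531) - 4677837) = (290048 + (-236 + 9*677))/(2053 - 4677837) = (290048 + (-236 + 6093))/(-4675784) = (290048 + 5857)*(-1/4675784) = 295905*(-1/4675784) = -295905/4675784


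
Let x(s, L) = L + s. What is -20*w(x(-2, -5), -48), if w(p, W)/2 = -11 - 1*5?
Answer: 640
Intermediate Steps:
w(p, W) = -32 (w(p, W) = 2*(-11 - 1*5) = 2*(-11 - 5) = 2*(-16) = -32)
-20*w(x(-2, -5), -48) = -20*(-32) = 640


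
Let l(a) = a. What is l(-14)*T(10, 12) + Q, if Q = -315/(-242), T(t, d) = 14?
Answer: -47117/242 ≈ -194.70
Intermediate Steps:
Q = 315/242 (Q = -315*(-1/242) = 315/242 ≈ 1.3017)
l(-14)*T(10, 12) + Q = -14*14 + 315/242 = -196 + 315/242 = -47117/242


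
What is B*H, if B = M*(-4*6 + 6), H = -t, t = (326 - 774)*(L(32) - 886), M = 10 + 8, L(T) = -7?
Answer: 129620736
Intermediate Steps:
M = 18
t = 400064 (t = (326 - 774)*(-7 - 886) = -448*(-893) = 400064)
H = -400064 (H = -1*400064 = -400064)
B = -324 (B = 18*(-4*6 + 6) = 18*(-24 + 6) = 18*(-18) = -324)
B*H = -324*(-400064) = 129620736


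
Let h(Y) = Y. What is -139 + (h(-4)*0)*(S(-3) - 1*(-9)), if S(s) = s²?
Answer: -139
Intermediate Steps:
-139 + (h(-4)*0)*(S(-3) - 1*(-9)) = -139 + (-4*0)*((-3)² - 1*(-9)) = -139 + 0*(9 + 9) = -139 + 0*18 = -139 + 0 = -139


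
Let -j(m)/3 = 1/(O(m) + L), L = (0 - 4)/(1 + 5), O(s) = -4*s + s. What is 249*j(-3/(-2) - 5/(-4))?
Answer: 8964/107 ≈ 83.776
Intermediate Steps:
O(s) = -3*s
L = -2/3 (L = -4/6 = -4*1/6 = -2/3 ≈ -0.66667)
j(m) = -3/(-2/3 - 3*m) (j(m) = -3/(-3*m - 2/3) = -3/(-2/3 - 3*m))
249*j(-3/(-2) - 5/(-4)) = 249*(9/(2 + 9*(-3/(-2) - 5/(-4)))) = 249*(9/(2 + 9*(-3*(-1/2) - 5*(-1/4)))) = 249*(9/(2 + 9*(3/2 + 5/4))) = 249*(9/(2 + 9*(11/4))) = 249*(9/(2 + 99/4)) = 249*(9/(107/4)) = 249*(9*(4/107)) = 249*(36/107) = 8964/107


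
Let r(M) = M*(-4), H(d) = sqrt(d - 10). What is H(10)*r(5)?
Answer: 0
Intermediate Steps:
H(d) = sqrt(-10 + d)
r(M) = -4*M
H(10)*r(5) = sqrt(-10 + 10)*(-4*5) = sqrt(0)*(-20) = 0*(-20) = 0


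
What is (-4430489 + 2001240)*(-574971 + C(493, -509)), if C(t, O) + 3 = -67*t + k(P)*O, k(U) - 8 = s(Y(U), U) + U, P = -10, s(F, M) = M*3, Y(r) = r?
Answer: 1437427930533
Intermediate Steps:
s(F, M) = 3*M
k(U) = 8 + 4*U (k(U) = 8 + (3*U + U) = 8 + 4*U)
C(t, O) = -3 - 67*t - 32*O (C(t, O) = -3 + (-67*t + (8 + 4*(-10))*O) = -3 + (-67*t + (8 - 40)*O) = -3 + (-67*t - 32*O) = -3 - 67*t - 32*O)
(-4430489 + 2001240)*(-574971 + C(493, -509)) = (-4430489 + 2001240)*(-574971 + (-3 - 67*493 - 32*(-509))) = -2429249*(-574971 + (-3 - 33031 + 16288)) = -2429249*(-574971 - 16746) = -2429249*(-591717) = 1437427930533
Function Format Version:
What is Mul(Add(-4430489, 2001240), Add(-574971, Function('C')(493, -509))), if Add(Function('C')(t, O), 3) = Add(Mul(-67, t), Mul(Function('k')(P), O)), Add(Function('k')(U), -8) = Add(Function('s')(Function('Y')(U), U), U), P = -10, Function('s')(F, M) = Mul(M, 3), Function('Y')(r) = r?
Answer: 1437427930533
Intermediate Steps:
Function('s')(F, M) = Mul(3, M)
Function('k')(U) = Add(8, Mul(4, U)) (Function('k')(U) = Add(8, Add(Mul(3, U), U)) = Add(8, Mul(4, U)))
Function('C')(t, O) = Add(-3, Mul(-67, t), Mul(-32, O)) (Function('C')(t, O) = Add(-3, Add(Mul(-67, t), Mul(Add(8, Mul(4, -10)), O))) = Add(-3, Add(Mul(-67, t), Mul(Add(8, -40), O))) = Add(-3, Add(Mul(-67, t), Mul(-32, O))) = Add(-3, Mul(-67, t), Mul(-32, O)))
Mul(Add(-4430489, 2001240), Add(-574971, Function('C')(493, -509))) = Mul(Add(-4430489, 2001240), Add(-574971, Add(-3, Mul(-67, 493), Mul(-32, -509)))) = Mul(-2429249, Add(-574971, Add(-3, -33031, 16288))) = Mul(-2429249, Add(-574971, -16746)) = Mul(-2429249, -591717) = 1437427930533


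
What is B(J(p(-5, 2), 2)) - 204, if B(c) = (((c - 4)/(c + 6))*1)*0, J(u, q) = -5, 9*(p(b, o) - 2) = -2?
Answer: -204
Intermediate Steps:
p(b, o) = 16/9 (p(b, o) = 2 + (⅑)*(-2) = 2 - 2/9 = 16/9)
B(c) = 0 (B(c) = (((-4 + c)/(6 + c))*1)*0 = ((-4 + c)/(6 + c))*0 = 0)
B(J(p(-5, 2), 2)) - 204 = 0 - 204 = -204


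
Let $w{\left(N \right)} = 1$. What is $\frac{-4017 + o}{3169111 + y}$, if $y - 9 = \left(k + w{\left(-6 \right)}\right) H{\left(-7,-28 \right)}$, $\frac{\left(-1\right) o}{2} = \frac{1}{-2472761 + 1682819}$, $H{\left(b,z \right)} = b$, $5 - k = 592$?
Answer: $- \frac{793299253}{626665333281} \approx -0.0012659$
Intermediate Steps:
$k = -587$ ($k = 5 - 592 = -587$)
$o = \frac{1}{394971}$ ($o = - \frac{2}{-2472761 + 1682819} = - \frac{2}{-789942} = \left(-2\right) \left(- \frac{1}{789942}\right) = \frac{1}{394971} \approx 2.5318 \cdot 10^{-6}$)
$y = 4111$ ($y = 9 + \left(-587 + 1\right) \left(-7\right) = 9 - -4102 = 9 + 4102 = 4111$)
$\frac{-4017 + o}{3169111 + y} = \frac{-4017 + \frac{1}{394971}}{3169111 + 4111} = - \frac{1586598506}{394971 \cdot 3173222} = \left(- \frac{1586598506}{394971}\right) \frac{1}{3173222} = - \frac{793299253}{626665333281}$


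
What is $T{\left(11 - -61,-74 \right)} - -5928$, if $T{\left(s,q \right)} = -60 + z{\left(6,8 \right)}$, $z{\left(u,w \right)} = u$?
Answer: $5874$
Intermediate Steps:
$T{\left(s,q \right)} = -54$ ($T{\left(s,q \right)} = -60 + 6 = -54$)
$T{\left(11 - -61,-74 \right)} - -5928 = -54 - -5928 = -54 + 5928 = 5874$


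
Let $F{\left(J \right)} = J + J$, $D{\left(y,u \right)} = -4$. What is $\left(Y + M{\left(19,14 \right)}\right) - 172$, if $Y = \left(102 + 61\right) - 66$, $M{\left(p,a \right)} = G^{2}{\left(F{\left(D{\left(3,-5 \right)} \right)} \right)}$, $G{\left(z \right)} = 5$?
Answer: $-50$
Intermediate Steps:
$F{\left(J \right)} = 2 J$
$M{\left(p,a \right)} = 25$ ($M{\left(p,a \right)} = 5^{2} = 25$)
$Y = 97$ ($Y = 163 - 66 = 97$)
$\left(Y + M{\left(19,14 \right)}\right) - 172 = \left(97 + 25\right) - 172 = 122 - 172 = -50$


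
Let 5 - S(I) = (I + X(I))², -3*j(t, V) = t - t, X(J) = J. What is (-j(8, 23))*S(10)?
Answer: 0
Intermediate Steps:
j(t, V) = 0 (j(t, V) = -(t - t)/3 = -⅓*0 = 0)
S(I) = 5 - 4*I² (S(I) = 5 - (I + I)² = 5 - (2*I)² = 5 - 4*I²)
(-j(8, 23))*S(10) = (-1*0)*(5 - 4*10²) = 0*(5 - 4*100) = 0*(5 - 400) = 0*(-395) = 0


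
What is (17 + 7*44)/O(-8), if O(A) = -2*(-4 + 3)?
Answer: 325/2 ≈ 162.50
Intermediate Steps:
O(A) = 2 (O(A) = -2*(-1) = 2)
(17 + 7*44)/O(-8) = (17 + 7*44)/2 = (17 + 308)*(½) = 325*(½) = 325/2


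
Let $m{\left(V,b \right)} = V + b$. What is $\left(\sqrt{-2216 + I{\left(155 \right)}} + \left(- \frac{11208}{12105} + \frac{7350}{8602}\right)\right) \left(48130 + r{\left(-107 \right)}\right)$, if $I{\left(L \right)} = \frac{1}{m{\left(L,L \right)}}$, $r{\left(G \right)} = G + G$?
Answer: $- \frac{1800350772}{525895} + \frac{23958 i \sqrt{212957290}}{155} \approx -3423.4 + 2.2556 \cdot 10^{6} i$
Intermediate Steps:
$r{\left(G \right)} = 2 G$
$I{\left(L \right)} = \frac{1}{2 L}$ ($I{\left(L \right)} = \frac{1}{L + L} = \frac{1}{2 L}$)
$\left(\sqrt{-2216 + I{\left(155 \right)}} + \left(- \frac{11208}{12105} + \frac{7350}{8602}\right)\right) \left(48130 + r{\left(-107 \right)}\right) = \left(\sqrt{-2216 + \frac{1}{2 \cdot 155}} + \left(- \frac{11208}{12105} + \frac{7350}{8602}\right)\right) \left(48130 + 2 \left(-107\right)\right) = \left(\sqrt{-2216 + \frac{1}{2} \cdot \frac{1}{155}} + \left(\left(-11208\right) \frac{1}{12105} + 7350 \cdot \frac{1}{8602}\right)\right) \left(48130 - 214\right) = \left(\sqrt{-2216 + \frac{1}{310}} + \left(- \frac{3736}{4035} + \frac{3675}{4301}\right)\right) 47916 = \left(\sqrt{- \frac{686959}{310}} - \frac{1239911}{17354535}\right) 47916 = \left(\frac{i \sqrt{212957290}}{310} - \frac{1239911}{17354535}\right) 47916 = \left(- \frac{1239911}{17354535} + \frac{i \sqrt{212957290}}{310}\right) 47916 = - \frac{1800350772}{525895} + \frac{23958 i \sqrt{212957290}}{155}$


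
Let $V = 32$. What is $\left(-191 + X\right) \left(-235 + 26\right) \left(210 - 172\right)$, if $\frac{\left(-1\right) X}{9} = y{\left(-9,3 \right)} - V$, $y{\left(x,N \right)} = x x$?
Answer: $5019344$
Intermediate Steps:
$y{\left(x,N \right)} = x^{2}$
$X = -441$ ($X = - 9 \left(\left(-9\right)^{2} - 32\right) = - 9 \left(81 - 32\right) = \left(-9\right) 49 = -441$)
$\left(-191 + X\right) \left(-235 + 26\right) \left(210 - 172\right) = \left(-191 - 441\right) \left(-235 + 26\right) \left(210 - 172\right) = - 632 \left(\left(-209\right) 38\right) = \left(-632\right) \left(-7942\right) = 5019344$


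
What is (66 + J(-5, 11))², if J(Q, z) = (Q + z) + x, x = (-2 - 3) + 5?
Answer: 5184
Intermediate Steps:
x = 0 (x = -5 + 5 = 0)
J(Q, z) = Q + z (J(Q, z) = (Q + z) + 0 = Q + z)
(66 + J(-5, 11))² = (66 + (-5 + 11))² = (66 + 6)² = 72² = 5184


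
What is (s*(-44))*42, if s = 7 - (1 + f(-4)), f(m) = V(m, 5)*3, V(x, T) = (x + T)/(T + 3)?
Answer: -10395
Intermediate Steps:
V(x, T) = (T + x)/(3 + T)
f(m) = 15/8 + 3*m/8 (f(m) = ((5 + m)/(3 + 5))*3 = ((5 + m)/8)*3 = (5/8 + m/8)*3 = 15/8 + 3*m/8)
s = 45/8 (s = 7 - (1 + (15/8 + (3/8)*(-4))) = 7 - (1 + (15/8 - 3/2)) = 7 - (1 + 3/8) = 7 - 1*11/8 = 7 - 11/8 = 45/8 ≈ 5.6250)
(s*(-44))*42 = ((45/8)*(-44))*42 = -495/2*42 = -10395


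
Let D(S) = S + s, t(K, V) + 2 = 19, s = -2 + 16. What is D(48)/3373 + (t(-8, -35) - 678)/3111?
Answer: -2036671/10493403 ≈ -0.19409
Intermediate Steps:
s = 14
t(K, V) = 17 (t(K, V) = -2 + 19 = 17)
D(S) = 14 + S (D(S) = S + 14 = 14 + S)
D(48)/3373 + (t(-8, -35) - 678)/3111 = (14 + 48)/3373 + (17 - 678)/3111 = 62*(1/3373) - 661*1/3111 = 62/3373 - 661/3111 = -2036671/10493403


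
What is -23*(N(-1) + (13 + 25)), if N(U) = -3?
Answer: -805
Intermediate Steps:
-23*(N(-1) + (13 + 25)) = -23*(-3 + (13 + 25)) = -23*(-3 + 38) = -23*35 = -805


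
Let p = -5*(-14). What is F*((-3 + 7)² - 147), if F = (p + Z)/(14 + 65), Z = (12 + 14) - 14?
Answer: -10742/79 ≈ -135.97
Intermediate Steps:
p = 70
Z = 12 (Z = 26 - 14 = 12)
F = 82/79 (F = (70 + 12)/(14 + 65) = 82/79 ≈ 1.0380)
F*((-3 + 7)² - 147) = 82*((-3 + 7)² - 147)/79 = 82*(4² - 147)/79 = 82*(16 - 147)/79 = (82/79)*(-131) = -10742/79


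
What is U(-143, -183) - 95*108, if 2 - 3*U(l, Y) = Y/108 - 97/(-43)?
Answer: -47645213/4644 ≈ -10260.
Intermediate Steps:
U(l, Y) = -11/129 - Y/324 (U(l, Y) = ⅔ - (Y/108 - 97/(-43))/3 = ⅔ - (Y*(1/108) - 97*(-1/43))/3 = ⅔ - (Y/108 + 97/43)/3 = ⅔ - (97/43 + Y/108)/3 = ⅔ + (-97/129 - Y/324) = -11/129 - Y/324)
U(-143, -183) - 95*108 = (-11/129 - 1/324*(-183)) - 95*108 = (-11/129 + 61/108) - 10260 = 2227/4644 - 10260 = -47645213/4644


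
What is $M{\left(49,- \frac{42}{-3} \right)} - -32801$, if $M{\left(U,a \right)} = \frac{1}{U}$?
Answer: $\frac{1607250}{49} \approx 32801.0$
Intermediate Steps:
$M{\left(49,- \frac{42}{-3} \right)} - -32801 = \frac{1}{49} - -32801 = \frac{1}{49} + 32801 = \frac{1607250}{49}$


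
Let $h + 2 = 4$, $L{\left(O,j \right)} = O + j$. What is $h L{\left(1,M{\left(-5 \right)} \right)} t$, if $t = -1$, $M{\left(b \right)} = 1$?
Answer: $-4$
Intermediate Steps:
$h = 2$ ($h = -2 + 4 = 2$)
$h L{\left(1,M{\left(-5 \right)} \right)} t = 2 \left(1 + 1\right) \left(-1\right) = 2 \cdot 2 \left(-1\right) = 4 \left(-1\right) = -4$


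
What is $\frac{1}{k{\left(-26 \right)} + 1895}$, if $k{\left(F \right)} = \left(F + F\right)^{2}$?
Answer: $\frac{1}{4599} \approx 0.00021744$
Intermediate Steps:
$k{\left(F \right)} = 4 F^{2}$ ($k{\left(F \right)} = \left(2 F\right)^{2} = 4 F^{2}$)
$\frac{1}{k{\left(-26 \right)} + 1895} = \frac{1}{4 \left(-26\right)^{2} + 1895} = \frac{1}{4 \cdot 676 + 1895} = \frac{1}{2704 + 1895} = \frac{1}{4599}$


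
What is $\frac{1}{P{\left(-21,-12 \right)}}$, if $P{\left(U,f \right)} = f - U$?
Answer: $\frac{1}{9} \approx 0.11111$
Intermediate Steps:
$\frac{1}{P{\left(-21,-12 \right)}} = \frac{1}{-12 - -21} = \frac{1}{-12 + 21} = \frac{1}{9}$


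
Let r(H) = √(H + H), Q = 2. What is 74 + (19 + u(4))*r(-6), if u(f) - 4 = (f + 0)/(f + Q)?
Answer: 74 + 142*I*√3/3 ≈ 74.0 + 81.984*I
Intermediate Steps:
u(f) = 4 + f/(2 + f) (u(f) = 4 + (f + 0)/(f + 2) = 4 + f/(2 + f))
r(H) = √2*√H (r(H) = √(2*H) = √2*√H)
74 + (19 + u(4))*r(-6) = 74 + (19 + (8 + 5*4)/(2 + 4))*(√2*√(-6)) = 74 + (19 + (8 + 20)/6)*(√2*(I*√6)) = 74 + (19 + (⅙)*28)*(2*I*√3) = 74 + (19 + 14/3)*(2*I*√3) = 74 + 71*(2*I*√3)/3 = 74 + 142*I*√3/3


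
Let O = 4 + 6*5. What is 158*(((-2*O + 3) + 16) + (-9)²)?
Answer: 5056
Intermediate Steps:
O = 34 (O = 4 + 30 = 34)
158*(((-2*O + 3) + 16) + (-9)²) = 158*(((-2*34 + 3) + 16) + (-9)²) = 158*(((-68 + 3) + 16) + 81) = 158*((-65 + 16) + 81) = 158*(-49 + 81) = 158*32 = 5056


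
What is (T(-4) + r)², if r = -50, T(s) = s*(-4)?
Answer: 1156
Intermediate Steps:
T(s) = -4*s
(T(-4) + r)² = (-4*(-4) - 50)² = (16 - 50)² = (-34)² = 1156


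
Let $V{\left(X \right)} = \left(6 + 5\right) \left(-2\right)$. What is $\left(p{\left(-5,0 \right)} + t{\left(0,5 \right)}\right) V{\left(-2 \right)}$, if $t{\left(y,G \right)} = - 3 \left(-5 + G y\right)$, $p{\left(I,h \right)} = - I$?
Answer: $-440$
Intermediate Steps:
$t{\left(y,G \right)} = 15 - 3 G y$
$V{\left(X \right)} = -22$ ($V{\left(X \right)} = 11 \left(-2\right) = -22$)
$\left(p{\left(-5,0 \right)} + t{\left(0,5 \right)}\right) V{\left(-2 \right)} = \left(\left(-1\right) \left(-5\right) + \left(15 - 15 \cdot 0\right)\right) \left(-22\right) = \left(5 + \left(15 + 0\right)\right) \left(-22\right) = \left(5 + 15\right) \left(-22\right) = 20 \left(-22\right) = -440$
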